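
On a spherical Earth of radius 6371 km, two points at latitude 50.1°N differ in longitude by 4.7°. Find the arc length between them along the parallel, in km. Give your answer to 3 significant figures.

Arc length along a parallel = R cos φ · Δλ (with Δλ in radians).
= 6371 × cos 50.1° × (4.7° × π/180) = 6371 × 0.6414 × 0.08203 ≈ 335 km.

335 km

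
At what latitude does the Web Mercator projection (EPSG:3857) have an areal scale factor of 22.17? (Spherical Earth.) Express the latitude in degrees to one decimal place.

77.7°

Mercator areal scale is sec²φ.
sec²φ = 22.17  ⇒  cos²φ = 0.04511  ⇒  cos φ = 0.2124.
φ = arccos(0.2124) ≈ 77.7°.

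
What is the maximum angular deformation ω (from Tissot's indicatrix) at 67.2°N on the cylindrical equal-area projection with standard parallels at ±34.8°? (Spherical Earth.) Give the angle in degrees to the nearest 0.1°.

For cylindrical equal-area with standard parallel φ₀, h = cos φ / cos φ₀ and k = cos φ₀ / cos φ, so h·k = 1.
At 67.2°: h = 0.4719, k = 2.119; principal scales a = 2.119, b = 0.4719.
sin(ω/2) = (a − b)/(a + b) = 1.647/2.591 = 0.6357, so ω = 2 arcsin(0.6357) ≈ 78.9°.

78.9°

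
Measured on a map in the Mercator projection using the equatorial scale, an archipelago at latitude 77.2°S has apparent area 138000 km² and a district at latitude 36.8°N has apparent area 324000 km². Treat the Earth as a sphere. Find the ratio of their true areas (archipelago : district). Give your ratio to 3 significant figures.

0.0326

Mercator's areal exaggeration is sec²φ; hence true area = (apparent area) · cos²φ.
True area of archipelago: 138000 × cos²(77.2°) = 138000 × 0.04908 = 6774 km².
True area of district: 324000 × cos²(36.8°) = 324000 × 0.6412 = 207700 km².
Ratio = 6774 / 207700 ≈ 0.0326.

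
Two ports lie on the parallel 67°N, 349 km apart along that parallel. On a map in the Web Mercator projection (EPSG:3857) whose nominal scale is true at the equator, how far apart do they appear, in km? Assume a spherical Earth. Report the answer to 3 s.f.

893 km

Mercator is conformal, so the point scale is isotropic: h = k = sec φ = 1/cos φ.
Along the parallel, k = sec 67° = 1/0.3907 = 2.559.
Map distance = 349 × 2.559 ≈ 893 km.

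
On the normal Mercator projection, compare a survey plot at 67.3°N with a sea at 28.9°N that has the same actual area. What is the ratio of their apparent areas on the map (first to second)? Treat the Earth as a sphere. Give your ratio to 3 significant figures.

On Mercator, area is exaggerated by sec²φ = 1/cos²φ.
At 67.3°: sec²(67.3°) = 1/0.3859² = 6.715.
At 28.9°: sec²(28.9°) = 1/0.8755² = 1.305.
Ratio = 6.715/1.305 = cos²(28.9°)/cos²(67.3°) ≈ 5.15.

5.15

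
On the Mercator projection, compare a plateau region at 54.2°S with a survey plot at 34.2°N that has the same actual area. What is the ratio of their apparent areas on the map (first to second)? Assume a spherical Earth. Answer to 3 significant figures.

2.00

On Mercator, area is exaggerated by sec²φ = 1/cos²φ.
At 54.2°: sec²(54.2°) = 1/0.5850² = 2.922.
At 34.2°: sec²(34.2°) = 1/0.8271² = 1.462.
Ratio = 2.922/1.462 = cos²(34.2°)/cos²(54.2°) ≈ 2.00.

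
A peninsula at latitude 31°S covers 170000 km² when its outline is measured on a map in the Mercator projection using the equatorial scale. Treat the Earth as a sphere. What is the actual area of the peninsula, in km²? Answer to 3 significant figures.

For Mercator, h = k = sec φ (a conformal cylindrical projection has a single point scale, 1/cos φ).
Areal scale = k² = sec²φ = 1/cos²(31°) = 1/0.8572² = 1.361.
True area = apparent / (areal scale) = 170000 / 1.361 ≈ 125000 km².

125000 km²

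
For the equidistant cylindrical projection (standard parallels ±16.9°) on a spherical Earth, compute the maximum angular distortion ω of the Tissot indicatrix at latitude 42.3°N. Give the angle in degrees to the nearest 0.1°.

The equidistant cylindrical projection with φ₀ = 16.9° has h = 1 (meridians true) and k = cos φ₀ / cos φ along parallels.
At 42.3°: h = 1.000, k = 1.294; principal scales a = 1.294, b = 1.000.
sin(ω/2) = (a − b)/(a + b) = 0.2936/2.294 = 0.1280, so ω = 2 arcsin(0.1280) ≈ 14.7°.

14.7°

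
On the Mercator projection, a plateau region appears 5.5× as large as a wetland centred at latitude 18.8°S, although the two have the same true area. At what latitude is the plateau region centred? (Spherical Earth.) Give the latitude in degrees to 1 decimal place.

On Mercator, (apparent₁)/(apparent₂) = sec²φ₁ / sec²φ₂ when true areas are equal.
cos²φ₂ / cos²φ₁ = 5.5  ⇒  cos φ₁ = cos 18.8° / √5.5 = 0.9466/2.345 = 0.4037.
φ₁ = arccos(0.4037) ≈ 66.2°.

66.2°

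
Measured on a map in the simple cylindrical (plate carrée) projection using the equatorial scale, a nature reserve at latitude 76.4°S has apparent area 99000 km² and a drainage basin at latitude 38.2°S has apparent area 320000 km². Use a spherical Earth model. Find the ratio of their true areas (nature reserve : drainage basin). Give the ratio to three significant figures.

0.0926

On the plate carrée, areal scale = h·k = 1 × sec φ, so true area = apparent × cos φ.
True area of nature reserve: 99000 × cos(76.4°) = 99000 × 0.2351 = 23280 km².
True area of drainage basin: 320000 × cos(38.2°) = 320000 × 0.7859 = 251500 km².
Ratio = 23280 / 251500 ≈ 0.0926.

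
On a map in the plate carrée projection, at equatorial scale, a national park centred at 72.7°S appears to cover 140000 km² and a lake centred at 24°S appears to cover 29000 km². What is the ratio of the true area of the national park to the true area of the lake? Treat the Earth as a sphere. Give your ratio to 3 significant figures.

1.57

On the plate carrée, areal scale = h·k = 1 × sec φ, so true area = apparent × cos φ.
True area of national park: 140000 × cos(72.7°) = 140000 × 0.2974 = 41630 km².
True area of lake: 29000 × cos(24°) = 29000 × 0.9135 = 26490 km².
Ratio = 41630 / 26490 ≈ 1.57.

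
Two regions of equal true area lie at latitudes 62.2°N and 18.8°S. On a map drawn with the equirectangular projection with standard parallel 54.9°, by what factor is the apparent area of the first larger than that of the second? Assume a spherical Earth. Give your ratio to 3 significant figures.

2.03

With standard parallel φ₀ = 54.9°, the equirectangular projection gives x = Rλ cos φ₀, y = Rφ, so h = 1 and k = cos 54.9° / cos φ.
Areal scale at 62.2°: h·k = 1.000 × 1.233 = 1.233.
Areal scale at 18.8°: h·k = 1.000 × 0.6074 = 0.6074.
Ratio = 1.233/0.6074 ≈ 2.03.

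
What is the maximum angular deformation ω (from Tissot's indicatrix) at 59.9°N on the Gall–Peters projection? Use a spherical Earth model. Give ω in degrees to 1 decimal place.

38.6°

The Gall–Peters projection is cylindrical equal-area with φ₀ = 45°. A cylindrical equal-area projection with standard parallel φ₀ has meridian scale h = cos φ / cos φ₀ and parallel scale k = cos φ₀ / cos φ (so areas are preserved, h·k = 1).
At 59.9°: h = 0.7092, k = 1.410; principal scales a = 1.410, b = 0.7092.
sin(ω/2) = (a − b)/(a + b) = 0.7007/2.119 = 0.3306, so ω = 2 arcsin(0.3306) ≈ 38.6°.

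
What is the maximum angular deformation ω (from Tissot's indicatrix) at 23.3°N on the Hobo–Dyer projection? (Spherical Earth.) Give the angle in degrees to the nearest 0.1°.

Hobo–Dyer is a cylindrical equal-area projection with standard parallels at ±37.5°. A cylindrical equal-area projection with standard parallel φ₀ has meridian scale h = cos φ / cos φ₀ and parallel scale k = cos φ₀ / cos φ (so areas are preserved, h·k = 1).
At 23.3°: h = 1.158, k = 0.8638; principal scales a = 1.158, b = 0.8638.
sin(ω/2) = (a − b)/(a + b) = 0.2939/2.021 = 0.1454, so ω = 2 arcsin(0.1454) ≈ 16.7°.

16.7°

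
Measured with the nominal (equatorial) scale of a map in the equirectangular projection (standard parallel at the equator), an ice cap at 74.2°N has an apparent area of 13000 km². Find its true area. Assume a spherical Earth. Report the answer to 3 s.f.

3540 km²

In the plate carrée (x = Rλ, y = Rφ), meridians are true-scale (h = 1) and parallels are stretched by k = sec φ.
Areal scale = h·k = 1 × sec φ; at 74.2°, h = 1.000, k = 3.673, so h·k = 3.673.
True area = apparent / (areal scale) = 13000 / 3.673 ≈ 3540 km².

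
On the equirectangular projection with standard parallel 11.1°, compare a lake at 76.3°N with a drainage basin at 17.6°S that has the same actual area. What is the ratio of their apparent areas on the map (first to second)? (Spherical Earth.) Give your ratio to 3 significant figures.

4.02

The equidistant cylindrical projection with φ₀ = 11.1° has h = 1 (meridians true) and k = cos φ₀ / cos φ along parallels.
Areal scale at 76.3°: h·k = 1.000 × 4.143 = 4.143.
Areal scale at 17.6°: h·k = 1.000 × 1.029 = 1.029.
Ratio = 4.143/1.029 ≈ 4.02.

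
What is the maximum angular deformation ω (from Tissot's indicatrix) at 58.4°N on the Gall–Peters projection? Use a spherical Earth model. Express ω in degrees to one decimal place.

33.8°

The Gall–Peters projection is cylindrical equal-area with φ₀ = 45°. A cylindrical equal-area projection with standard parallel φ₀ has meridian scale h = cos φ / cos φ₀ and parallel scale k = cos φ₀ / cos φ (so areas are preserved, h·k = 1).
At 58.4°: h = 0.7410, k = 1.349; principal scales a = 1.349, b = 0.7410.
sin(ω/2) = (a − b)/(a + b) = 0.6084/2.091 = 0.2911, so ω = 2 arcsin(0.2911) ≈ 33.8°.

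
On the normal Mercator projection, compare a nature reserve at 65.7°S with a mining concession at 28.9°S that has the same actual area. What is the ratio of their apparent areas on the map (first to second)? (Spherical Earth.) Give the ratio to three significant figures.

4.53

Mercator areal scale is sec²φ.
At 65.7°: sec²(65.7°) = 1/0.4115² = 5.905.
At 28.9°: sec²(28.9°) = 1/0.8755² = 1.305.
Ratio = 5.905/1.305 = cos²(28.9°)/cos²(65.7°) ≈ 4.53.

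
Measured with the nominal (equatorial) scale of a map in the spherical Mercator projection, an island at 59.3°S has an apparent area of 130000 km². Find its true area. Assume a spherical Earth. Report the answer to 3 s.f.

For Mercator, h = k = sec φ (a conformal cylindrical projection has a single point scale, 1/cos φ).
Areal scale = k² = sec²φ = 1/cos²(59.3°) = 1/0.5105² = 3.837.
True area = apparent / (areal scale) = 130000 / 3.837 ≈ 33900 km².

33900 km²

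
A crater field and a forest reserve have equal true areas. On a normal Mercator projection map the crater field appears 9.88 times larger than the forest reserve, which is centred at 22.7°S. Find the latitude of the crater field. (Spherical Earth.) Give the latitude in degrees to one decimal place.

72.9°

For equal true areas on Mercator, apparent areas scale as sec²φ, so the ratio is cos²φ₂ / cos²φ₁.
cos²φ₂ / cos²φ₁ = 9.88  ⇒  cos φ₁ = cos 22.7° / √9.88 = 0.9225/3.143 = 0.2935.
φ₁ = arccos(0.2935) ≈ 72.9°.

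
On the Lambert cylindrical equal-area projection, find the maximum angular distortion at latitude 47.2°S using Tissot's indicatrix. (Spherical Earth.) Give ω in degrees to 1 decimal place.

43.2°

The Lambert cylindrical equal-area projection is the cylindrical equal-area projection with its standard parallel at the equator (φ₀ = 0). A cylindrical equal-area projection with standard parallel φ₀ has meridian scale h = cos φ / cos φ₀ and parallel scale k = cos φ₀ / cos φ (so areas are preserved, h·k = 1).
At 47.2°: h = 0.6794, k = 1.472; principal scales a = 1.472, b = 0.6794.
sin(ω/2) = (a − b)/(a + b) = 0.7924/2.151 = 0.3683, so ω = 2 arcsin(0.3683) ≈ 43.2°.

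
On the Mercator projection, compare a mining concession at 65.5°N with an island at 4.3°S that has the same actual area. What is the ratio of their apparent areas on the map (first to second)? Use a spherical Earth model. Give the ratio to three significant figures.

5.78

Mercator is conformal with k = sec φ, so areal scale = k² = sec²φ.
At 65.5°: sec²(65.5°) = 1/0.4147² = 5.815.
At 4.3°: sec²(4.3°) = 1/0.9972² = 1.006.
Ratio = 5.815/1.006 = cos²(4.3°)/cos²(65.5°) ≈ 5.78.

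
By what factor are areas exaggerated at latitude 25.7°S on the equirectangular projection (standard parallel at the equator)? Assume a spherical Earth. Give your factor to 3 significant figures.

1.11

In the plate carrée (x = Rλ, y = Rφ), meridians are true-scale (h = 1) and parallels are stretched by k = sec φ.
Areal scale = h·k = 1 × sec φ; at 25.7°, h = 1.000, k = 1.110, so h·k = 1.110.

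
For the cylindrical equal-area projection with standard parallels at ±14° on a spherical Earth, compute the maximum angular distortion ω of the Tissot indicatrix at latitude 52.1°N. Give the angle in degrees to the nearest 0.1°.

A cylindrical equal-area projection with standard parallel φ₀ has meridian scale h = cos φ / cos φ₀ and parallel scale k = cos φ₀ / cos φ (so areas are preserved, h·k = 1).
At 52.1°: h = 0.6331, k = 1.580; principal scales a = 1.580, b = 0.6331.
sin(ω/2) = (a − b)/(a + b) = 0.9465/2.213 = 0.4278, so ω = 2 arcsin(0.4278) ≈ 50.6°.

50.6°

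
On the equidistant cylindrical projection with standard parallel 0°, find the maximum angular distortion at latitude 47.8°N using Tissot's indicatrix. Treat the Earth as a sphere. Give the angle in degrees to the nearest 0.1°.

In the plate carrée (x = Rλ, y = Rφ), meridians are true-scale (h = 1) and parallels are stretched by k = sec φ.
At 47.8°: h = 1.000, k = 1.489; principal scales a = 1.489, b = 1.000.
sin(ω/2) = (a − b)/(a + b) = 0.4887/2.489 = 0.1964, so ω = 2 arcsin(0.1964) ≈ 22.6°.

22.6°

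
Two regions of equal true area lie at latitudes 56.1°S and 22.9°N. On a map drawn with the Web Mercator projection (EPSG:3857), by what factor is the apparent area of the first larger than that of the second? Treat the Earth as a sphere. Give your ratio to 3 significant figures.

2.73

Mercator is conformal with k = sec φ, so areal scale = k² = sec²φ.
At 56.1°: sec²(56.1°) = 1/0.5577² = 3.215.
At 22.9°: sec²(22.9°) = 1/0.9212² = 1.178.
Ratio = 3.215/1.178 = cos²(22.9°)/cos²(56.1°) ≈ 2.73.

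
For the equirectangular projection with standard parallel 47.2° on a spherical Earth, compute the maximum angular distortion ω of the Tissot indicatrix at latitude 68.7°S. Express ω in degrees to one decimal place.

In the equirectangular projection with standard parallel φ₀ = 47.2° (x = Rλ cos φ₀, y = Rφ), meridians are true-scale (h = 1) and the parallel scale is k = cos φ₀ / cos φ.
At 68.7°: h = 1.000, k = 1.870; principal scales a = 1.870, b = 1.000.
sin(ω/2) = (a − b)/(a + b) = 0.8704/2.870 = 0.3032, so ω = 2 arcsin(0.3032) ≈ 35.3°.

35.3°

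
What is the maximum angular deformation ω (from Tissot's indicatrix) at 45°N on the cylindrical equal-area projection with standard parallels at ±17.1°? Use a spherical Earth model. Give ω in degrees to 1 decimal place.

34.0°

Cylindrical equal-area (φ₀ = 17.1°): h = cos φ / cos 17.1° along meridians, k = cos 17.1° / cos φ along parallels; h·k = 1.
At 45°: h = 0.7398, k = 1.352; principal scales a = 1.352, b = 0.7398.
sin(ω/2) = (a − b)/(a + b) = 0.6119/2.092 = 0.2926, so ω = 2 arcsin(0.2926) ≈ 34.0°.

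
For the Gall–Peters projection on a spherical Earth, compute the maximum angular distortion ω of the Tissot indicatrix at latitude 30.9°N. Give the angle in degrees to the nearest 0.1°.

The Gall–Peters projection is cylindrical equal-area with φ₀ = 45°. For cylindrical equal-area with standard parallel φ₀, h = cos φ / cos φ₀ and k = cos φ₀ / cos φ, so h·k = 1.
At 30.9°: h = 1.213, k = 0.8241; principal scales a = 1.213, b = 0.8241.
sin(ω/2) = (a − b)/(a + b) = 0.3894/2.038 = 0.1911, so ω = 2 arcsin(0.1911) ≈ 22.0°.

22.0°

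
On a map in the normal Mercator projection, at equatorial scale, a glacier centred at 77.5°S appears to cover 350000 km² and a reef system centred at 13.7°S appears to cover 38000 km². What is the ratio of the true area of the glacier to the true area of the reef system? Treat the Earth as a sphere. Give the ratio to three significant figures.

Since Mercator area scale is 1/cos²φ, the true area equals the apparent area multiplied by cos²φ.
True area of glacier: 350000 × cos²(77.5°) = 350000 × 0.04685 = 16400 km².
True area of reef system: 38000 × cos²(13.7°) = 38000 × 0.9439 = 35870 km².
Ratio = 16400 / 35870 ≈ 0.457.

0.457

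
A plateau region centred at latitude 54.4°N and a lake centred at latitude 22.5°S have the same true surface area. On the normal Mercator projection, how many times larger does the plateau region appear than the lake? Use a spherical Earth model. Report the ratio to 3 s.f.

Mercator is conformal with k = sec φ, so areal scale = k² = sec²φ.
At 54.4°: sec²(54.4°) = 1/0.5821² = 2.951.
At 22.5°: sec²(22.5°) = 1/0.9239² = 1.172.
Ratio = 2.951/1.172 = cos²(22.5°)/cos²(54.4°) ≈ 2.52.

2.52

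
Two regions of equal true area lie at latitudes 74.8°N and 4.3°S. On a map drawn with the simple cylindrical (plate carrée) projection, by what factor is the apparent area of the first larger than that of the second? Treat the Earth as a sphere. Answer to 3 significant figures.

In the plate carrée (x = Rλ, y = Rφ), meridians are true-scale (h = 1) and parallels are stretched by k = sec φ.
Areal scale at 74.8°: h·k = 1.000 × 3.814 = 3.814.
Areal scale at 4.3°: h·k = 1.000 × 1.003 = 1.003.
Ratio = 3.814/1.003 ≈ 3.80.

3.80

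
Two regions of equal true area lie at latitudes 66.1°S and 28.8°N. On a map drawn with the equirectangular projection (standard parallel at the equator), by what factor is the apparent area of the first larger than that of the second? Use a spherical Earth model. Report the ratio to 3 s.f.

Plate carrée maps x = Rλ, y = Rφ. The meridian scale is h = 1 and the parallel scale is k = 1/cos φ = sec φ.
Areal scale at 66.1°: h·k = 1.000 × 2.468 = 2.468.
Areal scale at 28.8°: h·k = 1.000 × 1.141 = 1.141.
Ratio = 2.468/1.141 ≈ 2.16.

2.16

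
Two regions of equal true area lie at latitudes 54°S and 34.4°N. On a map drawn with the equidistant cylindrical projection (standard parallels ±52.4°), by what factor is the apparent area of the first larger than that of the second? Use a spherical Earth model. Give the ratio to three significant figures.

1.40

The equidistant cylindrical projection with φ₀ = 52.4° has h = 1 (meridians true) and k = cos φ₀ / cos φ along parallels.
Areal scale at 54°: h·k = 1.000 × 1.038 = 1.038.
Areal scale at 34.4°: h·k = 1.000 × 0.7395 = 0.7395.
Ratio = 1.038/0.7395 ≈ 1.40.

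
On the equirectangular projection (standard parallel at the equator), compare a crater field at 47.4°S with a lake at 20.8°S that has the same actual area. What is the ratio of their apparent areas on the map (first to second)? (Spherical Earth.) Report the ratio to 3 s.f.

For the equirectangular projection with φ₀ = 0 (plate carrée), h = 1 along meridians and k = sec φ along parallels.
Areal scale at 47.4°: h·k = 1.000 × 1.477 = 1.477.
Areal scale at 20.8°: h·k = 1.000 × 1.070 = 1.070.
Ratio = 1.477/1.070 ≈ 1.38.

1.38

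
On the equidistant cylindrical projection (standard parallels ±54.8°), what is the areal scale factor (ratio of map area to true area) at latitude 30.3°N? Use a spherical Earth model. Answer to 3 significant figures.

With standard parallel φ₀ = 54.8°, the equirectangular projection gives x = Rλ cos φ₀, y = Rφ, so h = 1 and k = cos 54.8° / cos φ.
Areal scale = h·k = 1 × cos φ₀ / cos φ; at 30.3°, h = 1.000, k = 0.6676, so h·k = 0.6676.

0.668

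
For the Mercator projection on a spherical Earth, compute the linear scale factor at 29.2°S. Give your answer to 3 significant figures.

For Mercator, h = k = sec φ (a conformal cylindrical projection has a single point scale, 1/cos φ).
k = 1/cos 29.2° = 1/0.8729 = 1.146.

1.15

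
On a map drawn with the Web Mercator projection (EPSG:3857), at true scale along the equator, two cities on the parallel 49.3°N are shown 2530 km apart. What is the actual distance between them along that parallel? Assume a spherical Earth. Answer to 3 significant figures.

1650 km

The Mercator projection is conformal; its linear scale factor is the same in every direction and equals sec φ = 1/cos φ.
Along the parallel at 49.3°, map distances are exaggerated by k = sec 49.3° = 1.534.
True distance = 2530 / 1.534 = 2530 × cos 49.3° ≈ 1650 km.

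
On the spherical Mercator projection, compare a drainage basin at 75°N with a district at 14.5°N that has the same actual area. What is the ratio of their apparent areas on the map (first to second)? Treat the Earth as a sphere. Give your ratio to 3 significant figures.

Mercator areal scale is sec²φ.
At 75°: sec²(75°) = 1/0.2588² = 14.93.
At 14.5°: sec²(14.5°) = 1/0.9681² = 1.067.
Ratio = 14.93/1.067 = cos²(14.5°)/cos²(75°) ≈ 14.0.

14.0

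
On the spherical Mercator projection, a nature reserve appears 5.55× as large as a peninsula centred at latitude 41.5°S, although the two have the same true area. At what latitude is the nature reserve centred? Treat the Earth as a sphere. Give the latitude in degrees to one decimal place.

71.5°

On Mercator, (apparent₁)/(apparent₂) = sec²φ₁ / sec²φ₂ when true areas are equal.
cos²φ₂ / cos²φ₁ = 5.55  ⇒  cos φ₁ = cos 41.5° / √5.55 = 0.7490/2.356 = 0.3179.
φ₁ = arccos(0.3179) ≈ 71.5°.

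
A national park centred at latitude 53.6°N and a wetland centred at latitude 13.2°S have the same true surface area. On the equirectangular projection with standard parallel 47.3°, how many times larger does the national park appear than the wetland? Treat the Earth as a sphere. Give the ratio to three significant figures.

In the equirectangular projection with standard parallel φ₀ = 47.3° (x = Rλ cos φ₀, y = Rφ), meridians are true-scale (h = 1) and the parallel scale is k = cos φ₀ / cos φ.
Areal scale at 53.6°: h·k = 1.000 × 1.143 = 1.143.
Areal scale at 13.2°: h·k = 1.000 × 0.6966 = 0.6966.
Ratio = 1.143/0.6966 ≈ 1.64.

1.64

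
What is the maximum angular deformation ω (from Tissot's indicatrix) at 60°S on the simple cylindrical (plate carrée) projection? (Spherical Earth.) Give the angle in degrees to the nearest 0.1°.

38.9°

For the equirectangular projection with φ₀ = 0 (plate carrée), h = 1 along meridians and k = sec φ along parallels.
At 60°: h = 1.000, k = 2.000; principal scales a = 2.000, b = 1.000.
sin(ω/2) = (a − b)/(a + b) = 1.0000/3.000 = 0.3333, so ω = 2 arcsin(0.3333) ≈ 38.9°.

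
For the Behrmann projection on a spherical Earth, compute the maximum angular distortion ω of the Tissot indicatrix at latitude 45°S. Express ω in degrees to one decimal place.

23.1°

The Behrmann projection is cylindrical equal-area with φ₀ = 30°. A cylindrical equal-area projection with standard parallel φ₀ has meridian scale h = cos φ / cos φ₀ and parallel scale k = cos φ₀ / cos φ (so areas are preserved, h·k = 1).
At 45°: h = 0.8165, k = 1.225; principal scales a = 1.225, b = 0.8165.
sin(ω/2) = (a − b)/(a + b) = 0.4082/2.041 = 0.2000, so ω = 2 arcsin(0.2000) ≈ 23.1°.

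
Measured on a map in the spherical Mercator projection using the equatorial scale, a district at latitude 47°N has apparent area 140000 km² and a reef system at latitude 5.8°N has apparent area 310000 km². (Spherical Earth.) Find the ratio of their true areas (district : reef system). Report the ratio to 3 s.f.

Since Mercator area scale is 1/cos²φ, the true area equals the apparent area multiplied by cos²φ.
True area of district: 140000 × cos²(47°) = 140000 × 0.4651 = 65120 km².
True area of reef system: 310000 × cos²(5.8°) = 310000 × 0.9898 = 306800 km².
Ratio = 65120 / 306800 ≈ 0.212.

0.212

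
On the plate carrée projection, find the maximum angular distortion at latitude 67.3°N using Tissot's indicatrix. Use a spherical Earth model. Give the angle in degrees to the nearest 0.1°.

52.6°

Plate carrée maps x = Rλ, y = Rφ. The meridian scale is h = 1 and the parallel scale is k = 1/cos φ = sec φ.
At 67.3°: h = 1.000, k = 2.591; principal scales a = 2.591, b = 1.000.
sin(ω/2) = (a − b)/(a + b) = 1.591/3.591 = 0.4431, so ω = 2 arcsin(0.4431) ≈ 52.6°.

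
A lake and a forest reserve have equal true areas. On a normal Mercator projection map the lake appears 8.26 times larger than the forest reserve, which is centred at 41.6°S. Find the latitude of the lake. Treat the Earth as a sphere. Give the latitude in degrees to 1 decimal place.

74.9°

Mercator areal scale is sec²φ, so apparent-area ratio = sec²φ₁ / sec²φ₂ = cos²φ₂ / cos²φ₁.
cos²φ₂ / cos²φ₁ = 8.26  ⇒  cos φ₁ = cos 41.6° / √8.26 = 0.7478/2.874 = 0.2602.
φ₁ = arccos(0.2602) ≈ 74.9°.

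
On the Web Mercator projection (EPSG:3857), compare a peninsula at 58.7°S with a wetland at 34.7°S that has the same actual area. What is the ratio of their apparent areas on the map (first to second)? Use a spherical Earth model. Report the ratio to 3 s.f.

2.50

Mercator is conformal with k = sec φ, so areal scale = k² = sec²φ.
At 58.7°: sec²(58.7°) = 1/0.5195² = 3.705.
At 34.7°: sec²(34.7°) = 1/0.8221² = 1.479.
Ratio = 3.705/1.479 = cos²(34.7°)/cos²(58.7°) ≈ 2.50.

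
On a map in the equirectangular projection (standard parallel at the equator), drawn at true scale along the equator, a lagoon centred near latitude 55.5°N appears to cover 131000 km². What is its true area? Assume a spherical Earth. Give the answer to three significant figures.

74200 km²

Plate carrée maps x = Rλ, y = Rφ. The meridian scale is h = 1 and the parallel scale is k = 1/cos φ = sec φ.
Areal scale = h·k = 1 × sec φ; at 55.5°, h = 1.000, k = 1.766, so h·k = 1.766.
True area = apparent / (areal scale) = 131000 / 1.766 ≈ 74200 km².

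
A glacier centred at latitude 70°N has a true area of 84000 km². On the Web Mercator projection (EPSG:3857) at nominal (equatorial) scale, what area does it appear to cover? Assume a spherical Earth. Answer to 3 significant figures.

718000 km²

Mercator is conformal, so the point scale is isotropic: h = k = sec φ = 1/cos φ.
Areal scale = k² = sec²φ = 1/cos²(70°) = 1/0.3420² = 8.549.
Apparent area = 84000 × 8.549 ≈ 718000 km².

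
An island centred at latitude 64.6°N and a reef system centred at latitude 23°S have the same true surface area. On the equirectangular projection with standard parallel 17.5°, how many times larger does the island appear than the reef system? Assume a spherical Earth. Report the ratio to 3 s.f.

2.15

In the equirectangular projection with standard parallel φ₀ = 17.5° (x = Rλ cos φ₀, y = Rφ), meridians are true-scale (h = 1) and the parallel scale is k = cos φ₀ / cos φ.
Areal scale at 64.6°: h·k = 1.000 × 2.223 = 2.223.
Areal scale at 23°: h·k = 1.000 × 1.036 = 1.036.
Ratio = 2.223/1.036 ≈ 2.15.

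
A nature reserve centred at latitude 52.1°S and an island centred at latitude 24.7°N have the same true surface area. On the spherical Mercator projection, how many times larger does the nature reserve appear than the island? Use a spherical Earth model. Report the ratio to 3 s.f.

On Mercator, area is exaggerated by sec²φ = 1/cos²φ.
At 52.1°: sec²(52.1°) = 1/0.6143² = 2.650.
At 24.7°: sec²(24.7°) = 1/0.9085² = 1.212.
Ratio = 2.650/1.212 = cos²(24.7°)/cos²(52.1°) ≈ 2.19.

2.19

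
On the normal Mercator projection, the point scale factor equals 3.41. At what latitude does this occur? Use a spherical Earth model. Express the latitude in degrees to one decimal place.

72.9°

Mercator scale is k = sec φ = 1/cos φ.
1/cos φ = 3.41  ⇒  cos φ = 0.2933  ⇒  φ = arccos(0.2933) ≈ 72.9°.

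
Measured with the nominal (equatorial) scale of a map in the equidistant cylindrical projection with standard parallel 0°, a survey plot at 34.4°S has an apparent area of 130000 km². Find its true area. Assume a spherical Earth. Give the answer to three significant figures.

In the plate carrée (x = Rλ, y = Rφ), meridians are true-scale (h = 1) and parallels are stretched by k = sec φ.
Areal scale = h·k = 1 × sec φ; at 34.4°, h = 1.000, k = 1.212, so h·k = 1.212.
True area = apparent / (areal scale) = 130000 / 1.212 ≈ 107000 km².

107000 km²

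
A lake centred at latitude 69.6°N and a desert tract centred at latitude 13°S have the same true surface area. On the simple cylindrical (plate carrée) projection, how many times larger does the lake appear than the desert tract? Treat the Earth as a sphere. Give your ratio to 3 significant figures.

2.80

In the plate carrée (x = Rλ, y = Rφ), meridians are true-scale (h = 1) and parallels are stretched by k = sec φ.
Areal scale at 69.6°: h·k = 1.000 × 2.869 = 2.869.
Areal scale at 13°: h·k = 1.000 × 1.026 = 1.026.
Ratio = 2.869/1.026 ≈ 2.80.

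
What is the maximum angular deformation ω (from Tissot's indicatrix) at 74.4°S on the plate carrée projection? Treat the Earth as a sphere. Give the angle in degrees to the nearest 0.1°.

70.4°

Plate carrée maps x = Rλ, y = Rφ. The meridian scale is h = 1 and the parallel scale is k = 1/cos φ = sec φ.
At 74.4°: h = 1.000, k = 3.719; principal scales a = 3.719, b = 1.000.
sin(ω/2) = (a − b)/(a + b) = 2.719/4.719 = 0.5761, so ω = 2 arcsin(0.5761) ≈ 70.4°.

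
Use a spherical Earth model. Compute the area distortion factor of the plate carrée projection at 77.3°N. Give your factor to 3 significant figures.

4.55

Plate carrée maps x = Rλ, y = Rφ. The meridian scale is h = 1 and the parallel scale is k = 1/cos φ = sec φ.
Areal scale = h·k = 1 × sec φ; at 77.3°, h = 1.000, k = 4.549, so h·k = 4.549.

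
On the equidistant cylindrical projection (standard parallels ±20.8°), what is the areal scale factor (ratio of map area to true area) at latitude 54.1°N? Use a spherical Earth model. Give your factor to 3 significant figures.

The equidistant cylindrical projection with φ₀ = 20.8° has h = 1 (meridians true) and k = cos φ₀ / cos φ along parallels.
Areal scale = h·k = 1 × cos φ₀ / cos φ; at 54.1°, h = 1.000, k = 1.594, so h·k = 1.594.

1.59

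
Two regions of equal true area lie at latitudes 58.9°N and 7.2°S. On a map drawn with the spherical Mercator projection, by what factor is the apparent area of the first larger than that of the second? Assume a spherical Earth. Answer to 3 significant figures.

3.69

Mercator is conformal with k = sec φ, so areal scale = k² = sec²φ.
At 58.9°: sec²(58.9°) = 1/0.5165² = 3.748.
At 7.2°: sec²(7.2°) = 1/0.9921² = 1.016.
Ratio = 3.748/1.016 = cos²(7.2°)/cos²(58.9°) ≈ 3.69.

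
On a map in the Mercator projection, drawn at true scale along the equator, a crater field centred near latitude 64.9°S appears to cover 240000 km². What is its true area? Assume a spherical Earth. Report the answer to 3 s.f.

For Mercator, h = k = sec φ (a conformal cylindrical projection has a single point scale, 1/cos φ).
Areal scale = k² = sec²φ = 1/cos²(64.9°) = 1/0.4242² = 5.557.
True area = apparent / (areal scale) = 240000 / 5.557 ≈ 43200 km².

43200 km²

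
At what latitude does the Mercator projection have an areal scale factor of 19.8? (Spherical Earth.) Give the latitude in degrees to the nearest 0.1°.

77.0°

Mercator areal scale is sec²φ.
sec²φ = 19.8  ⇒  cos²φ = 0.05051  ⇒  cos φ = 0.2247.
φ = arccos(0.2247) ≈ 77.0°.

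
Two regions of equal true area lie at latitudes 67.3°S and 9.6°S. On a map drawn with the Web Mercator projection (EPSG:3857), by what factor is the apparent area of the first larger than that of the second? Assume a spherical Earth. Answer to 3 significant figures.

On Mercator, area is exaggerated by sec²φ = 1/cos²φ.
At 67.3°: sec²(67.3°) = 1/0.3859² = 6.715.
At 9.6°: sec²(9.6°) = 1/0.9860² = 1.029.
Ratio = 6.715/1.029 = cos²(9.6°)/cos²(67.3°) ≈ 6.53.

6.53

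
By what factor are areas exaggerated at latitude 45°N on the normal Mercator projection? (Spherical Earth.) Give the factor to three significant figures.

2.00

Mercator is conformal, so the point scale is isotropic: h = k = sec φ = 1/cos φ.
Areal scale = k² = sec²φ = 1/cos²(45°) = 1/0.7071² = 2.000.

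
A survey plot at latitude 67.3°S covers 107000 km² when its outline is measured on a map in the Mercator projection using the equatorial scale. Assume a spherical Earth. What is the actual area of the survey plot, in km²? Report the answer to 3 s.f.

15900 km²

The Mercator projection is conformal; its linear scale factor is the same in every direction and equals sec φ = 1/cos φ.
Areal scale = k² = sec²φ = 1/cos²(67.3°) = 1/0.3859² = 6.715.
True area = apparent / (areal scale) = 107000 / 6.715 ≈ 15900 km².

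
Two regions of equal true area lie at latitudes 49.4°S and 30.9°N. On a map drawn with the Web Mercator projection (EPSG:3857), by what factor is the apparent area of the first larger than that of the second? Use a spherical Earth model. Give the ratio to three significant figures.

Mercator is conformal with k = sec φ, so areal scale = k² = sec²φ.
At 49.4°: sec²(49.4°) = 1/0.6508² = 2.361.
At 30.9°: sec²(30.9°) = 1/0.8581² = 1.358.
Ratio = 2.361/1.358 = cos²(30.9°)/cos²(49.4°) ≈ 1.74.

1.74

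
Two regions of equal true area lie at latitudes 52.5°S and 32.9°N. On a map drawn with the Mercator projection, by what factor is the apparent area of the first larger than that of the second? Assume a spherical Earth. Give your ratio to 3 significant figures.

Mercator areal scale is sec²φ.
At 52.5°: sec²(52.5°) = 1/0.6088² = 2.698.
At 32.9°: sec²(32.9°) = 1/0.8396² = 1.419.
Ratio = 2.698/1.419 = cos²(32.9°)/cos²(52.5°) ≈ 1.90.

1.90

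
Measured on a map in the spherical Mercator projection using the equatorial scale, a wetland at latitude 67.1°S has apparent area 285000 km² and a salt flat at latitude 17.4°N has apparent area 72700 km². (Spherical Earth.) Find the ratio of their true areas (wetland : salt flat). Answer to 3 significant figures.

Since Mercator area scale is 1/cos²φ, the true area equals the apparent area multiplied by cos²φ.
True area of wetland: 285000 × cos²(67.1°) = 285000 × 0.1514 = 43150 km².
True area of salt flat: 72700 × cos²(17.4°) = 72700 × 0.9106 = 66200 km².
Ratio = 43150 / 66200 ≈ 0.652.

0.652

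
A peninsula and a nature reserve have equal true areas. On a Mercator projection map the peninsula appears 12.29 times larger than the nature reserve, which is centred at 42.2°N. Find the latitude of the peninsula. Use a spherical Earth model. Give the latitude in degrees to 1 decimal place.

77.8°

On Mercator, (apparent₁)/(apparent₂) = sec²φ₁ / sec²φ₂ when true areas are equal.
cos²φ₂ / cos²φ₁ = 12.29  ⇒  cos φ₁ = cos 42.2° / √12.29 = 0.7408/3.506 = 0.2113.
φ₁ = arccos(0.2113) ≈ 77.8°.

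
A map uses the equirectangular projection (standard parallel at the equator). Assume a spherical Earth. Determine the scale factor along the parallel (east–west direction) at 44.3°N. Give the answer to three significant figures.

Plate carrée maps x = Rλ, y = Rφ. The meridian scale is h = 1 and the parallel scale is k = 1/cos φ = sec φ.
k = 1/cos 44.3° = 1/0.7157 = 1.397.

1.40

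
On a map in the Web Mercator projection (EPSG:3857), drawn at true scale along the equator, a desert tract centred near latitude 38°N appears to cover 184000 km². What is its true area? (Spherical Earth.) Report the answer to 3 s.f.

114000 km²

Mercator is conformal, so the point scale is isotropic: h = k = sec φ = 1/cos φ.
Areal scale = k² = sec²φ = 1/cos²(38°) = 1/0.7880² = 1.610.
True area = apparent / (areal scale) = 184000 / 1.610 ≈ 114000 km².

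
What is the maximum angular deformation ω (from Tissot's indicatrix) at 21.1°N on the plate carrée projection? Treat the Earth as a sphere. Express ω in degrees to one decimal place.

For the equirectangular projection with φ₀ = 0 (plate carrée), h = 1 along meridians and k = sec φ along parallels.
At 21.1°: h = 1.000, k = 1.072; principal scales a = 1.072, b = 1.000.
sin(ω/2) = (a − b)/(a + b) = 0.07186/2.072 = 0.03469, so ω = 2 arcsin(0.03469) ≈ 4.0°.

4.0°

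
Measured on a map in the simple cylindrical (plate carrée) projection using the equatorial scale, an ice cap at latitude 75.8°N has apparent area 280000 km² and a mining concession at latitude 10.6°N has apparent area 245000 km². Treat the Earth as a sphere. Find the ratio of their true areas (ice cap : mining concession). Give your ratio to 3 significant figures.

Plate carrée has h = 1 and k = sec φ, giving areal scale sec φ; true area = (apparent area) · cos φ.
True area of ice cap: 280000 × cos(75.8°) = 280000 × 0.2453 = 68690 km².
True area of mining concession: 245000 × cos(10.6°) = 245000 × 0.9829 = 240800 km².
Ratio = 68690 / 240800 ≈ 0.285.

0.285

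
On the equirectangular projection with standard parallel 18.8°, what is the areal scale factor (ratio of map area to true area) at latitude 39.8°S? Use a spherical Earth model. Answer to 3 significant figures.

With standard parallel φ₀ = 18.8°, the equirectangular projection gives x = Rλ cos φ₀, y = Rφ, so h = 1 and k = cos 18.8° / cos φ.
Areal scale = h·k = 1 × cos φ₀ / cos φ; at 39.8°, h = 1.000, k = 1.232, so h·k = 1.232.

1.23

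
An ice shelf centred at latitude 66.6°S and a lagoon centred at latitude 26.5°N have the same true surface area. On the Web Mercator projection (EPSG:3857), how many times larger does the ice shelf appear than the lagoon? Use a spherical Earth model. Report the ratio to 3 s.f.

5.08

Mercator is conformal with k = sec φ, so areal scale = k² = sec²φ.
At 66.6°: sec²(66.6°) = 1/0.3971² = 6.340.
At 26.5°: sec²(26.5°) = 1/0.8949² = 1.249.
Ratio = 6.340/1.249 = cos²(26.5°)/cos²(66.6°) ≈ 5.08.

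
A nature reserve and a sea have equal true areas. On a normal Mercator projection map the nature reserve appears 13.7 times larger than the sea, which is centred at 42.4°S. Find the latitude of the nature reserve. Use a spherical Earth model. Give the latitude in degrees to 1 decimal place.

78.5°

For equal true areas on Mercator, apparent areas scale as sec²φ, so the ratio is cos²φ₂ / cos²φ₁.
cos²φ₂ / cos²φ₁ = 13.7  ⇒  cos φ₁ = cos 42.4° / √13.7 = 0.7385/3.701 = 0.1995.
φ₁ = arccos(0.1995) ≈ 78.5°.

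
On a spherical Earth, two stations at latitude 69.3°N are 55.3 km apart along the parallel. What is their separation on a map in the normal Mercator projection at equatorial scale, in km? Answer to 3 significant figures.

For Mercator, h = k = sec φ (a conformal cylindrical projection has a single point scale, 1/cos φ).
Along the parallel, k = sec 69.3° = 1/0.3535 = 2.829.
Map distance = 55.3 × 2.829 ≈ 156 km.

156 km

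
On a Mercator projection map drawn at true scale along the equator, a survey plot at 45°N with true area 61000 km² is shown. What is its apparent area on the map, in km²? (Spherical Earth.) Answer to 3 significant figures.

The Mercator projection is conformal; its linear scale factor is the same in every direction and equals sec φ = 1/cos φ.
Areal scale = k² = sec²φ = 1/cos²(45°) = 1/0.7071² = 2.000.
Apparent area = 61000 × 2.000 ≈ 122000 km².

122000 km²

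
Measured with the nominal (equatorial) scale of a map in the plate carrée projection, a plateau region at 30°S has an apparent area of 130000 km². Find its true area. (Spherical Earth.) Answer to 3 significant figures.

113000 km²

Plate carrée maps x = Rλ, y = Rφ. The meridian scale is h = 1 and the parallel scale is k = 1/cos φ = sec φ.
Areal scale = h·k = 1 × sec φ; at 30°, h = 1.000, k = 1.155, so h·k = 1.155.
True area = apparent / (areal scale) = 130000 / 1.155 ≈ 113000 km².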